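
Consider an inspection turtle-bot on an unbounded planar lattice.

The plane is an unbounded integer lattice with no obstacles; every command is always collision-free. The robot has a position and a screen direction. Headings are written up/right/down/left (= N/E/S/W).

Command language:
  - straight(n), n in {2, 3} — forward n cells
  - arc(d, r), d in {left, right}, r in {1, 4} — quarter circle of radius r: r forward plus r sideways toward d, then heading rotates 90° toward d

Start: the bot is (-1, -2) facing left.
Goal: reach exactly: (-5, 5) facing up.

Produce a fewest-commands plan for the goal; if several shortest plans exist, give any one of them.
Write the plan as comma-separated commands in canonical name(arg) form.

initial: (-1, -2) facing left
[1] after arc(right, 4): (-5, 2) facing up
[2] after straight(3): (-5, 5) facing up
minimal: 2 command(s), checked below 2.

arc(right, 4), straight(3)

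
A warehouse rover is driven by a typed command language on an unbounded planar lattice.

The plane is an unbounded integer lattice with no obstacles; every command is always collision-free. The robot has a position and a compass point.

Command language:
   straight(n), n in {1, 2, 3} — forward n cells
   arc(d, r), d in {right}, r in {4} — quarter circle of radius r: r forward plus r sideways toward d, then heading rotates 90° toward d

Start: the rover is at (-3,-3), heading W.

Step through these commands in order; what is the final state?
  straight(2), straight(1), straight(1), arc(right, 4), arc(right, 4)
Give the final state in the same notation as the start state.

at (-7,5), heading E

start: at (-3,-3), heading W
t=1 straight(2) ⇒ at (-5,-3), heading W
t=2 straight(1) ⇒ at (-6,-3), heading W
t=3 straight(1) ⇒ at (-7,-3), heading W
t=4 arc(right, 4) ⇒ at (-11,1), heading N
t=5 arc(right, 4) ⇒ at (-7,5), heading E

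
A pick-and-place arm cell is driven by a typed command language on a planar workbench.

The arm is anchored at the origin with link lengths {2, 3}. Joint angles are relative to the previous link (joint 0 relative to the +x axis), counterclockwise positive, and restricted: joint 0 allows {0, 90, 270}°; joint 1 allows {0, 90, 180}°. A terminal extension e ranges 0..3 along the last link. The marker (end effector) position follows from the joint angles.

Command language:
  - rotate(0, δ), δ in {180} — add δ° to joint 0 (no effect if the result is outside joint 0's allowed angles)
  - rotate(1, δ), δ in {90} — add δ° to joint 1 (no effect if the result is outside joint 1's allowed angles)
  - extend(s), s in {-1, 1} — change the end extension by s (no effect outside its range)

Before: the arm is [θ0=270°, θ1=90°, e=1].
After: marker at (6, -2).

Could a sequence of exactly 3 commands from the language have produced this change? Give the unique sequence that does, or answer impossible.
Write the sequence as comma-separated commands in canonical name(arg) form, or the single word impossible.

extend(1), extend(1), extend(1)

initial: [θ0=270°, θ1=90°, e=1]
1. extend(1) → [θ0=270°, θ1=90°, e=2]
2. extend(1) → [θ0=270°, θ1=90°, e=3]
3. extend(1) → [θ0=270°, θ1=90°, e=3]
no rival 3-sequence matches.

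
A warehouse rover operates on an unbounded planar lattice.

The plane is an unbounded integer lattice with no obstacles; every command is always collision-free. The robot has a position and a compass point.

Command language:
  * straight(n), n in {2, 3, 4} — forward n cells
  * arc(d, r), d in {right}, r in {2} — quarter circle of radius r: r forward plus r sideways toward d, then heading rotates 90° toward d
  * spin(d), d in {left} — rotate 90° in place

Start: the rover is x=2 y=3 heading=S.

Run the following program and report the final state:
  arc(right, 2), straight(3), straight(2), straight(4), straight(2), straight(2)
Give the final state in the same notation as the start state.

x=-13 y=1 heading=W

t0: x=2 y=3 heading=S
[1] after arc(right, 2): x=0 y=1 heading=W
[2] after straight(3): x=-3 y=1 heading=W
[3] after straight(2): x=-5 y=1 heading=W
[4] after straight(4): x=-9 y=1 heading=W
[5] after straight(2): x=-11 y=1 heading=W
[6] after straight(2): x=-13 y=1 heading=W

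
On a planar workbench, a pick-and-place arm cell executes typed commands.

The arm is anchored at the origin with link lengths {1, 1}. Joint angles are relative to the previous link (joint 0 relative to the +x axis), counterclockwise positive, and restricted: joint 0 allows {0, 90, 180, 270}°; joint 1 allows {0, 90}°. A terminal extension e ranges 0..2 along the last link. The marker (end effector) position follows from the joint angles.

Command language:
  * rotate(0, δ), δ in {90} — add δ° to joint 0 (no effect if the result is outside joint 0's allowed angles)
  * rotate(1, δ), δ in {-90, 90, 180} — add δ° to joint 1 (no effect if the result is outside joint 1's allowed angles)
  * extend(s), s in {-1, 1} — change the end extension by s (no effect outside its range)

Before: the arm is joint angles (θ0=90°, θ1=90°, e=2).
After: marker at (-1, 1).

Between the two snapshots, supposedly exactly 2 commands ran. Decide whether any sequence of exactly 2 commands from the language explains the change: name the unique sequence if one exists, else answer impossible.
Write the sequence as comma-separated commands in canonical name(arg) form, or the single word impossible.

extend(-1), extend(-1)

from: joint angles (θ0=90°, θ1=90°, e=2)
1. extend(-1) → joint angles (θ0=90°, θ1=90°, e=1)
2. extend(-1) → joint angles (θ0=90°, θ1=90°, e=0)
all 36 alternatives checked — unique.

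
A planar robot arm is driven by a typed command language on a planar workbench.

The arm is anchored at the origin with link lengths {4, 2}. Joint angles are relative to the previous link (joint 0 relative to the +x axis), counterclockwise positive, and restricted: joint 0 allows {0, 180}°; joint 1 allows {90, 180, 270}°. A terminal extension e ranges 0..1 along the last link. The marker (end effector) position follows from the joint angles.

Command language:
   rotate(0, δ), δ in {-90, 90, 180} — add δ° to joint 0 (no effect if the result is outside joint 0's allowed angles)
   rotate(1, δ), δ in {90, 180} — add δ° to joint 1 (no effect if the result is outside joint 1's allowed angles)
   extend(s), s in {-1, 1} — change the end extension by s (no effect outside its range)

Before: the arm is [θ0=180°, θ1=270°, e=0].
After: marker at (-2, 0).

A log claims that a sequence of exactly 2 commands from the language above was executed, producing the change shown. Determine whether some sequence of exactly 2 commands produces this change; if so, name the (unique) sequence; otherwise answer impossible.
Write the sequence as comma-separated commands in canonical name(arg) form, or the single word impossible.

key: order matters: swapping rotate(1, 180) and rotate(1, 90) lands elsewhere
begin: [θ0=180°, θ1=270°, e=0]
1. rotate(1, 180) → [θ0=180°, θ1=90°, e=0]
2. rotate(1, 90) → [θ0=180°, θ1=180°, e=0]
no rival 2-sequence matches.

rotate(1, 180), rotate(1, 90)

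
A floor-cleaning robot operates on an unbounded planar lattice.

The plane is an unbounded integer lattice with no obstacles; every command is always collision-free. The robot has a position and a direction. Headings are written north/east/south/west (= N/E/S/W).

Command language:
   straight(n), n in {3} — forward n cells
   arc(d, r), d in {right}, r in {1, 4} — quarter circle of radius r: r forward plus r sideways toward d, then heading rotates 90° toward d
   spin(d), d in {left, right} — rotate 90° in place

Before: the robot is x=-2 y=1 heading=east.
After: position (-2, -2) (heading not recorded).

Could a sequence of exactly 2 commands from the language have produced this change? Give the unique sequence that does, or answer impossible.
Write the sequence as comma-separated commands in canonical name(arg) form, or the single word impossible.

spin(right), straight(3)

key: order matters: swapping spin(right) and straight(3) lands elsewhere
t0: x=-2 y=1 heading=east
1. spin(right) → x=-2 y=1 heading=south
2. straight(3) → x=-2 y=-2 heading=south
uniquely the one of 25 2-step routes that fits.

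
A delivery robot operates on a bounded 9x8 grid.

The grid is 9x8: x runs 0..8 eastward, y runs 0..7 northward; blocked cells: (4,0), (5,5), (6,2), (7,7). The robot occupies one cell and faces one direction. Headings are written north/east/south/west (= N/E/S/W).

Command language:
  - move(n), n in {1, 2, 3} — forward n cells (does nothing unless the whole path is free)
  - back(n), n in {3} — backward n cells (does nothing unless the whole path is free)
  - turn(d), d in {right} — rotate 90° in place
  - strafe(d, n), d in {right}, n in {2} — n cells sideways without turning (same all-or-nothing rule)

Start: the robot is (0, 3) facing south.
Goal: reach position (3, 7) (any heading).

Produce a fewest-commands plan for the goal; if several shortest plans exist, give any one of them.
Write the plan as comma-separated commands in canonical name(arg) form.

from: (0, 3) facing south
[1] after turn(right): (0, 3) facing west
[2] after back(3): (3, 3) facing west
[3] after strafe(right, 2): (3, 5) facing west
[4] after strafe(right, 2): (3, 7) facing west
minimal: 4 command(s), checked below 4.

turn(right), back(3), strafe(right, 2), strafe(right, 2)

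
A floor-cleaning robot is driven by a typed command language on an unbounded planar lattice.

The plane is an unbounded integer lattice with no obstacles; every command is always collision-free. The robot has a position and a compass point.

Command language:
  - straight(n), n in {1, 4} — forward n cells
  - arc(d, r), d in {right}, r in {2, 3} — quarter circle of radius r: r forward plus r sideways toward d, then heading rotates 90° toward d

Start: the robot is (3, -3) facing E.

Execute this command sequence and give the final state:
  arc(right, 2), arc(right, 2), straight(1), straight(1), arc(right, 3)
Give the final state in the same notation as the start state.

(-2, -4) facing N

begin: (3, -3) facing E
1. arc(right, 2) → (5, -5) facing S
2. arc(right, 2) → (3, -7) facing W
3. straight(1) → (2, -7) facing W
4. straight(1) → (1, -7) facing W
5. arc(right, 3) → (-2, -4) facing N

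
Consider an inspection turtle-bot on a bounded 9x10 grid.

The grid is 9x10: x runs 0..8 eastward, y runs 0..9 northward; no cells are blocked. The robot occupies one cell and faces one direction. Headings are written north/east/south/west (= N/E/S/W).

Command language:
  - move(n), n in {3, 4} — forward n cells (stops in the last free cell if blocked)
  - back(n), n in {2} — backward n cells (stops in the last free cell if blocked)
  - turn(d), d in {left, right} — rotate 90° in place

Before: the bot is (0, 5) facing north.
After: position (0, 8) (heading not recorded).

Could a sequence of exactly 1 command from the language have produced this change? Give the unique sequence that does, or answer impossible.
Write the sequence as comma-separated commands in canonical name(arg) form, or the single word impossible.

begin: (0, 5) facing north
t=1 move(3) ⇒ (0, 8) facing north
all 5 alternatives checked — unique.

move(3)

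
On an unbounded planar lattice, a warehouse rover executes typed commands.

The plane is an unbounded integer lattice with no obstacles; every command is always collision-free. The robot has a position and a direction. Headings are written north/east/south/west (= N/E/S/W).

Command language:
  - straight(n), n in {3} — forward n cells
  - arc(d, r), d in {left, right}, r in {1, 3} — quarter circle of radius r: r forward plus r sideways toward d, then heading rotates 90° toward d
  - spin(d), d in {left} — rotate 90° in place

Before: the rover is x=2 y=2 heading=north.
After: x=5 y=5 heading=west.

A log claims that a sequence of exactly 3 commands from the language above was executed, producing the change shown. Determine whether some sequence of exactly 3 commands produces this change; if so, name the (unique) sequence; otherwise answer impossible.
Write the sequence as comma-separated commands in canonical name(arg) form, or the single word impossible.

arc(right, 3), spin(left), spin(left)

key: cell and facing (now W) both changed — the 3 commands mix motion and turning
begin: x=2 y=2 heading=north
t=1 arc(right, 3) ⇒ x=5 y=5 heading=east
t=2 spin(left) ⇒ x=5 y=5 heading=north
t=3 spin(left) ⇒ x=5 y=5 heading=west
all 216 alternatives checked — unique.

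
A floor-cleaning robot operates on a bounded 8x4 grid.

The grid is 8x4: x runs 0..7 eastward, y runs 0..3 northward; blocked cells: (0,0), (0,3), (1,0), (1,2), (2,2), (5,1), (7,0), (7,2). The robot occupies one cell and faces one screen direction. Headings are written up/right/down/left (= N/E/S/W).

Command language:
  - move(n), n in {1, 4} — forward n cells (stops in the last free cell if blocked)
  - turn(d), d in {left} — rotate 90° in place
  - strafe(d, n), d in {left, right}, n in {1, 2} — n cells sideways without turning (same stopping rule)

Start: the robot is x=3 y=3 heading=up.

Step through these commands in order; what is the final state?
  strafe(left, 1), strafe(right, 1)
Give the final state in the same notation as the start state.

x=3 y=3 heading=up

t0: x=3 y=3 heading=up
[1] after strafe(left, 1): x=2 y=3 heading=up
[2] after strafe(right, 1): x=3 y=3 heading=up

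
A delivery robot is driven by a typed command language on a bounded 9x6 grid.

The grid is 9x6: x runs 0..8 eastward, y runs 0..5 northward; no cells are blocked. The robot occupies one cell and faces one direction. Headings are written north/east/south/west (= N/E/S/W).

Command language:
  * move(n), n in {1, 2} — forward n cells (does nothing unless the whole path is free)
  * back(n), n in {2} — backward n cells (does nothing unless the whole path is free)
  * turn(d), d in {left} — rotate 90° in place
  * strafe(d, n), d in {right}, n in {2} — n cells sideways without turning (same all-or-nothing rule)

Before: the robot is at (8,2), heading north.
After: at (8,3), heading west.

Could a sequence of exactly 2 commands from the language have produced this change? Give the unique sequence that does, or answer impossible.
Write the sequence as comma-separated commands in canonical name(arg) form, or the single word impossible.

key: position moved to (8,3) AND the heading swung to W — translation plus rotation needed
begin: at (8,2), heading north
[1] after move(1): at (8,3), heading north
[2] after turn(left): at (8,3), heading west
uniquely the one of 25 2-step routes that fits.

move(1), turn(left)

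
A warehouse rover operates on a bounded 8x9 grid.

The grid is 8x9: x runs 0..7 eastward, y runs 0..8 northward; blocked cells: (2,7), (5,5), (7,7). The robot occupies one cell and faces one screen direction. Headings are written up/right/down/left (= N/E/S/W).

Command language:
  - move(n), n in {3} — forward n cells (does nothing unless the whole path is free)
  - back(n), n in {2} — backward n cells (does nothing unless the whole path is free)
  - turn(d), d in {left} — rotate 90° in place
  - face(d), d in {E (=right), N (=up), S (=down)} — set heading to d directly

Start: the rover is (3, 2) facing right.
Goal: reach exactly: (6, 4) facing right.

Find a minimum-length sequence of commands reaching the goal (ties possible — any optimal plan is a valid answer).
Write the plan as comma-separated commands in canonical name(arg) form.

face(S), back(2), face(E), move(3)

initial: (3, 2) facing right
t=1 face(S) ⇒ (3, 2) facing down
t=2 back(2) ⇒ (3, 4) facing down
t=3 face(E) ⇒ (3, 4) facing right
t=4 move(3) ⇒ (6, 4) facing right
minimal: 4 command(s), checked below 4.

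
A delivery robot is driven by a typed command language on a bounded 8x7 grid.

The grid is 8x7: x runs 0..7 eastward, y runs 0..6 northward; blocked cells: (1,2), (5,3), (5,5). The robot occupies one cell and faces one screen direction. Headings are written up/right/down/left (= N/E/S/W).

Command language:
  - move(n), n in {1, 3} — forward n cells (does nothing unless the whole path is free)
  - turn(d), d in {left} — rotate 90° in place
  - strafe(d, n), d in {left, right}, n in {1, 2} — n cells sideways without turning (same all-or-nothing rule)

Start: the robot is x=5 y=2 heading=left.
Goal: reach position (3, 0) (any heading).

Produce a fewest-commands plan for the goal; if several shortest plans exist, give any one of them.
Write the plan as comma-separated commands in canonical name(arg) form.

from: x=5 y=2 heading=left
t=1 strafe(left, 2) ⇒ x=5 y=0 heading=left
t=2 turn(left) ⇒ x=5 y=0 heading=down
t=3 strafe(right, 2) ⇒ x=3 y=0 heading=down
no 2-step plan works, so 3 is optimal.

strafe(left, 2), turn(left), strafe(right, 2)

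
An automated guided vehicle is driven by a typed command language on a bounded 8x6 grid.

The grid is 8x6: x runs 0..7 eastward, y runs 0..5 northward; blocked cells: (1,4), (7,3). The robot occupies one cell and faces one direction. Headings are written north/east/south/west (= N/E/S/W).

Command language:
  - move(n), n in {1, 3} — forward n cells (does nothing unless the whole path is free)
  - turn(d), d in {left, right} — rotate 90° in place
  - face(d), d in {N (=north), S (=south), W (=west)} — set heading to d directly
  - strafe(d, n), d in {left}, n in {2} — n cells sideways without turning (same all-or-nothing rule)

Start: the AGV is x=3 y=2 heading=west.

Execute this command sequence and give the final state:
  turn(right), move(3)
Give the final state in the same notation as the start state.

start: x=3 y=2 heading=west
t=1 turn(right) ⇒ x=3 y=2 heading=north
t=2 move(3) ⇒ x=3 y=5 heading=north

x=3 y=5 heading=north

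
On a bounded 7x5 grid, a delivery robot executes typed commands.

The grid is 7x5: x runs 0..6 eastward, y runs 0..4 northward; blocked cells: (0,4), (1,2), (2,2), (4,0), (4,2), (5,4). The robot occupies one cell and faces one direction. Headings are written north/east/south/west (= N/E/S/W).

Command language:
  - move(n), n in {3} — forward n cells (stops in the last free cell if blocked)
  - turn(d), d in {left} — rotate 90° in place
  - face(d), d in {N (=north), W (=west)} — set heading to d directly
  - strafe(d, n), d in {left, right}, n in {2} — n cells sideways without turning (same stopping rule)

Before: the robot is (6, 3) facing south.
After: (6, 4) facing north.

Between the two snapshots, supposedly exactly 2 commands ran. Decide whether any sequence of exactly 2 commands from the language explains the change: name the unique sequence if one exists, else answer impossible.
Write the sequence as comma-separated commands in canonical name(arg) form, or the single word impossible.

face(N), move(3)

key: move(3) runs into the grid edge before its full distance
t0: (6, 3) facing south
step 1 (face(N)): (6, 3) facing north
step 2 (move(3)): (6, 4) facing north
no other 2-command option fits: unique.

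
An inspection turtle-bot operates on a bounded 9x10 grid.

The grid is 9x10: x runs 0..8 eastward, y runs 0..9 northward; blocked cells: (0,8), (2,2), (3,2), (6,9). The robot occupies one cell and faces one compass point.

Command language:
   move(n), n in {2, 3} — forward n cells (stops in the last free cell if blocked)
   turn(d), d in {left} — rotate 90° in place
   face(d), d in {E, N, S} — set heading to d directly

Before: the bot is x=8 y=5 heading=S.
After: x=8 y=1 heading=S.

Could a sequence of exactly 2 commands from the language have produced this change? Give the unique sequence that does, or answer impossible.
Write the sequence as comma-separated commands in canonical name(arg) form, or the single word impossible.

move(2), move(2)

key: heading stays S — no command in the sequence turns
begin: x=8 y=5 heading=S
[1] after move(2): x=8 y=3 heading=S
[2] after move(2): x=8 y=1 heading=S
no rival 2-sequence matches.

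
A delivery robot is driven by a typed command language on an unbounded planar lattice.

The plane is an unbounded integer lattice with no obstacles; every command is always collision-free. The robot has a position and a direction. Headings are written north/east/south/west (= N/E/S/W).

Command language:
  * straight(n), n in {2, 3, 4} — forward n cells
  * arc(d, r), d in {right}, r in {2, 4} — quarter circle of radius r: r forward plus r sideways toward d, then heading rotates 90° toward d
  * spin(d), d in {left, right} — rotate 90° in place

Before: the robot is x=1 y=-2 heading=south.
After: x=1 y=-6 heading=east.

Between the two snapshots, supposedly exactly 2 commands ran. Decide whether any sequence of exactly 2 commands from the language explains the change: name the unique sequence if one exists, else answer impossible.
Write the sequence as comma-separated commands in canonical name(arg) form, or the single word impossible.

key: cell and facing (now E) both changed — the 2 commands mix motion and turning
begin: x=1 y=-2 heading=south
t=1 straight(4) ⇒ x=1 y=-6 heading=south
t=2 spin(left) ⇒ x=1 y=-6 heading=east
no other 2-command option fits: unique.

straight(4), spin(left)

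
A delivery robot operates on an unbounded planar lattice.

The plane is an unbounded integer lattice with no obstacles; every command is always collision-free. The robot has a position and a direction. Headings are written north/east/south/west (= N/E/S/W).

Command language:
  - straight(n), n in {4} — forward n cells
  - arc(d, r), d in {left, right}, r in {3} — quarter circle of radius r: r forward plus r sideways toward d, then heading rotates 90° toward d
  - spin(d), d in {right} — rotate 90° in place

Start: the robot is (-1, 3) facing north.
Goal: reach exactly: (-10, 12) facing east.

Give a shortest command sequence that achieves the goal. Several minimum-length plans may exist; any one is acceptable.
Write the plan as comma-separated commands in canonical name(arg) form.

start: (-1, 3) facing north
[1] after arc(left, 3): (-4, 6) facing west
[2] after arc(right, 3): (-7, 9) facing north
[3] after arc(left, 3): (-10, 12) facing west
[4] after spin(right): (-10, 12) facing north
[5] after spin(right): (-10, 12) facing east
nothing shorter than 5 reaches the goal.

arc(left, 3), arc(right, 3), arc(left, 3), spin(right), spin(right)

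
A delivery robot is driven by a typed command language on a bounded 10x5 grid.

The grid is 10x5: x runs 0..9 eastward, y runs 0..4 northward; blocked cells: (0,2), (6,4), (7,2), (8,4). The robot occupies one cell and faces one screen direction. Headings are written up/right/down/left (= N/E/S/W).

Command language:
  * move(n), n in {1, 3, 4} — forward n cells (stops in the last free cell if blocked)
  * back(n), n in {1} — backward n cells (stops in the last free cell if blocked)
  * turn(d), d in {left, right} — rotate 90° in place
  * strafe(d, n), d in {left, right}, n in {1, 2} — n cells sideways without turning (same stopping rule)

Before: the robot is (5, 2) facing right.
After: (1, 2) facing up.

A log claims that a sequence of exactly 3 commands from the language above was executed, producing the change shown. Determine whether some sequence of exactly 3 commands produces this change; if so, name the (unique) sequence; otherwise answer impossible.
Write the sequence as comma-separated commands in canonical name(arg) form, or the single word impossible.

turn(left), strafe(left, 2), strafe(left, 2)

key: order matters: swapping turn(left) and strafe(left, 2) lands elsewhere
initial: (5, 2) facing right
t=1 turn(left) ⇒ (5, 2) facing up
t=2 strafe(left, 2) ⇒ (3, 2) facing up
t=3 strafe(left, 2) ⇒ (1, 2) facing up
all 1000 alternatives checked — unique.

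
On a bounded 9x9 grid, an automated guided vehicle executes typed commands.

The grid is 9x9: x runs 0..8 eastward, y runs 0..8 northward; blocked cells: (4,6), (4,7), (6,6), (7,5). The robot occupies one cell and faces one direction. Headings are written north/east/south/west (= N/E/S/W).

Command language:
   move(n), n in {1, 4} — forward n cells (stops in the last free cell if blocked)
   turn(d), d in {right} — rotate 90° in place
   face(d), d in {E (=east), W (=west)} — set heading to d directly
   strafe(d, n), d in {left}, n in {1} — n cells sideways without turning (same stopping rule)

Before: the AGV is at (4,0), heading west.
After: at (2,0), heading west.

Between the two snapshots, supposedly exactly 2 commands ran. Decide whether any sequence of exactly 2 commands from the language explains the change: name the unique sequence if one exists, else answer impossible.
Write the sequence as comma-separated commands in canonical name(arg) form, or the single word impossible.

move(1), move(1)

key: still facing W at the end — nothing in the sequence rotates
start: at (4,0), heading west
step 1 (move(1)): at (3,0), heading west
step 2 (move(1)): at (2,0), heading west
uniquely the one of 36 2-step routes that fits.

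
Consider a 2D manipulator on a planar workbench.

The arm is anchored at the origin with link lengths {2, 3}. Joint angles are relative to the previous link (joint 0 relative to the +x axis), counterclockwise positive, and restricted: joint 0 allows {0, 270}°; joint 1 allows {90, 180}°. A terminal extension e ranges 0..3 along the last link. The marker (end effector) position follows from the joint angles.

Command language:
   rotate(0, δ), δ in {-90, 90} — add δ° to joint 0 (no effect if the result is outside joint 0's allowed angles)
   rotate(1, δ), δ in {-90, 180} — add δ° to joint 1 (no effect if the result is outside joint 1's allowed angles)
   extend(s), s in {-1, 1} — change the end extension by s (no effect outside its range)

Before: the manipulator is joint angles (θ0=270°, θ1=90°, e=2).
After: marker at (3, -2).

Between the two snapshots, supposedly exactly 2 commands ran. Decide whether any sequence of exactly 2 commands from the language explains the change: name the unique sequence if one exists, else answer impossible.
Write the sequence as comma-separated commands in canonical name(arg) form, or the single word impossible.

start: joint angles (θ0=270°, θ1=90°, e=2)
1. extend(-1) → joint angles (θ0=270°, θ1=90°, e=1)
2. extend(-1) → joint angles (θ0=270°, θ1=90°, e=0)
uniquely the one of 36 2-step routes that fits.

extend(-1), extend(-1)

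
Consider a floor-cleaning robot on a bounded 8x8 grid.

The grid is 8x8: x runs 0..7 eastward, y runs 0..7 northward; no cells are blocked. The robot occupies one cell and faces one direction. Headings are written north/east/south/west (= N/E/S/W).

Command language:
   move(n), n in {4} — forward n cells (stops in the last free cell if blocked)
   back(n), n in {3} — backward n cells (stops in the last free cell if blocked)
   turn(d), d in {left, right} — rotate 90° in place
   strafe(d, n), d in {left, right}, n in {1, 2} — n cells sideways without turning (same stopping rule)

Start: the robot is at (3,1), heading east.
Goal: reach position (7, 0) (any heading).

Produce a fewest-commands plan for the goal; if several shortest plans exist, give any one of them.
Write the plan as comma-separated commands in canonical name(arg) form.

move(4), strafe(right, 2)

begin: at (3,1), heading east
[1] after move(4): at (7,1), heading east
[2] after strafe(right, 2): at (7,0), heading east
shorter routes all fall short; 2 is best.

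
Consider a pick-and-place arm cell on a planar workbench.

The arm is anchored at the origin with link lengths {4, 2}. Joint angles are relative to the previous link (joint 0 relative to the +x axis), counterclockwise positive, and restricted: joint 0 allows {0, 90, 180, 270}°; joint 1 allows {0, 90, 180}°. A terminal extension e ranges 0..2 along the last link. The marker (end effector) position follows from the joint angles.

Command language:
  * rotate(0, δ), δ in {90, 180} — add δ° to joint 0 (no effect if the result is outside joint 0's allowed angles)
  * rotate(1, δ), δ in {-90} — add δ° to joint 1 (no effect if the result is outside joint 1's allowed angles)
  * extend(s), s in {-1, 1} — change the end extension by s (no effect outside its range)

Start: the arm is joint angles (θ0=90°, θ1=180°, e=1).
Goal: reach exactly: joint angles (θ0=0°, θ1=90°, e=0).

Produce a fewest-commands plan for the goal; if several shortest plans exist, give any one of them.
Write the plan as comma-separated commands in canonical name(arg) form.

begin: joint angles (θ0=90°, θ1=180°, e=1)
[1] after extend(-1): joint angles (θ0=90°, θ1=180°, e=0)
[2] after rotate(1, -90): joint angles (θ0=90°, θ1=90°, e=0)
[3] after rotate(0, 90): joint angles (θ0=180°, θ1=90°, e=0)
[4] after rotate(0, 180): joint angles (θ0=0°, θ1=90°, e=0)
no 3-step plan works, so 4 is optimal.

extend(-1), rotate(1, -90), rotate(0, 90), rotate(0, 180)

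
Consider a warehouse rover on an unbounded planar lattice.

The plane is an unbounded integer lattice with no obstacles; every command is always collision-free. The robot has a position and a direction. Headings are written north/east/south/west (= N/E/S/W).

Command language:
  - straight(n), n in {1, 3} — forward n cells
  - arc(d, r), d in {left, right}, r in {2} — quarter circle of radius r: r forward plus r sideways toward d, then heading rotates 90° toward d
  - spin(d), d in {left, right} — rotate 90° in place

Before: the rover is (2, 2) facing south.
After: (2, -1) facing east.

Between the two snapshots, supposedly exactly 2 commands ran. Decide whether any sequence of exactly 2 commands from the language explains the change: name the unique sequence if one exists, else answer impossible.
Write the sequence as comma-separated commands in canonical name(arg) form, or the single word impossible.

straight(3), spin(left)

key: position moved to (2,-1) AND the heading swung to E — translation plus rotation needed
start: (2, 2) facing south
t=1 straight(3) ⇒ (2, -1) facing south
t=2 spin(left) ⇒ (2, -1) facing east
all 36 alternatives checked — unique.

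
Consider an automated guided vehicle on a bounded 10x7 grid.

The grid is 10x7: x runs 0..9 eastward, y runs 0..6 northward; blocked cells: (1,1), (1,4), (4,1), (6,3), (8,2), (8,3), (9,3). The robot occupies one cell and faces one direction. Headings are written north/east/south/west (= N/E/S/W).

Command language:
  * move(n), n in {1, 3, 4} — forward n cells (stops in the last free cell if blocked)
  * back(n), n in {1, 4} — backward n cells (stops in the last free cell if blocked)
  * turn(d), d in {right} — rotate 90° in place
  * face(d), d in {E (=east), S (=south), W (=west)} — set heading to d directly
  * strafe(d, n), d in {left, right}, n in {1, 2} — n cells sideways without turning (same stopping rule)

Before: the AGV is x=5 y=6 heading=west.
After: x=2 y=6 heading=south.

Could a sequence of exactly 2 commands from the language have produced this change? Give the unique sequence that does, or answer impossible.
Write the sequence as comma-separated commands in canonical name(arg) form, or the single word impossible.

move(3), face(S)

key: running face(S) before move(3) would end elsewhere — order is forced
initial: x=5 y=6 heading=west
t=1 move(3) ⇒ x=2 y=6 heading=west
t=2 face(S) ⇒ x=2 y=6 heading=south
uniquely the one of 169 2-step routes that fits.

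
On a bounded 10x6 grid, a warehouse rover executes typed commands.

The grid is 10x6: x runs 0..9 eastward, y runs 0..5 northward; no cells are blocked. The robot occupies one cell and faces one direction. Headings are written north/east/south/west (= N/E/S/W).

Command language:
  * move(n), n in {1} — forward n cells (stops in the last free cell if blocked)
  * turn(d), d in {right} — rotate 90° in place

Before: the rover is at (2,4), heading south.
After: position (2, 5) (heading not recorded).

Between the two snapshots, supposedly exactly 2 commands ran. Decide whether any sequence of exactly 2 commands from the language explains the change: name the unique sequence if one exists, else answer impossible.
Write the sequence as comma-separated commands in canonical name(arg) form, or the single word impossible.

impossible

every 2-command combo misses the target.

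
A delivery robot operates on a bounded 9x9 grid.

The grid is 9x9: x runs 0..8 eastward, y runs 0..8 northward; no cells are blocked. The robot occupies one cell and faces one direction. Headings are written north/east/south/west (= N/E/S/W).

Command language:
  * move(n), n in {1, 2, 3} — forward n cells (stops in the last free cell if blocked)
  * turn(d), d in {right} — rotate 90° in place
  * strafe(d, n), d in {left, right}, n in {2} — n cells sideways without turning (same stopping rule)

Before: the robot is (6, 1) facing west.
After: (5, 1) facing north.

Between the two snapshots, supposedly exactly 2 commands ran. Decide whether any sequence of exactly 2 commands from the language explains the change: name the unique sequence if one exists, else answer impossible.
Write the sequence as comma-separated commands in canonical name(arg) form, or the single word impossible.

key: running turn(right) before move(1) would end elsewhere — order is forced
initial: (6, 1) facing west
[1] after move(1): (5, 1) facing west
[2] after turn(right): (5, 1) facing north
all 36 alternatives checked — unique.

move(1), turn(right)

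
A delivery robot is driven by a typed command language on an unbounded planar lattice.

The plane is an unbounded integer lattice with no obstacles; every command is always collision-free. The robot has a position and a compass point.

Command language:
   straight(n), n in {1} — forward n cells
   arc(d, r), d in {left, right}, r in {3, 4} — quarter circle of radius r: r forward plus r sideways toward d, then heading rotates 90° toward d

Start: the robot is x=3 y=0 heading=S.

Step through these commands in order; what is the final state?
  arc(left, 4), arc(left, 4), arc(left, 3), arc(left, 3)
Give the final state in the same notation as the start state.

from: x=3 y=0 heading=S
t=1 arc(left, 4) ⇒ x=7 y=-4 heading=E
t=2 arc(left, 4) ⇒ x=11 y=0 heading=N
t=3 arc(left, 3) ⇒ x=8 y=3 heading=W
t=4 arc(left, 3) ⇒ x=5 y=0 heading=S

x=5 y=0 heading=S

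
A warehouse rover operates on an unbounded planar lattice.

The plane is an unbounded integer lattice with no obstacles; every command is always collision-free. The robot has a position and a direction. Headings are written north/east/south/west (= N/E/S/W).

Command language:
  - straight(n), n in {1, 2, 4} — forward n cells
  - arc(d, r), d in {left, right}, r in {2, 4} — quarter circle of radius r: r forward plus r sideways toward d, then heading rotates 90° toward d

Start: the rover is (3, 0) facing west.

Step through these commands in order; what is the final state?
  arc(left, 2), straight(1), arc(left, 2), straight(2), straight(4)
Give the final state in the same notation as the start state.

(9, -5) facing east

from: (3, 0) facing west
[1] after arc(left, 2): (1, -2) facing south
[2] after straight(1): (1, -3) facing south
[3] after arc(left, 2): (3, -5) facing east
[4] after straight(2): (5, -5) facing east
[5] after straight(4): (9, -5) facing east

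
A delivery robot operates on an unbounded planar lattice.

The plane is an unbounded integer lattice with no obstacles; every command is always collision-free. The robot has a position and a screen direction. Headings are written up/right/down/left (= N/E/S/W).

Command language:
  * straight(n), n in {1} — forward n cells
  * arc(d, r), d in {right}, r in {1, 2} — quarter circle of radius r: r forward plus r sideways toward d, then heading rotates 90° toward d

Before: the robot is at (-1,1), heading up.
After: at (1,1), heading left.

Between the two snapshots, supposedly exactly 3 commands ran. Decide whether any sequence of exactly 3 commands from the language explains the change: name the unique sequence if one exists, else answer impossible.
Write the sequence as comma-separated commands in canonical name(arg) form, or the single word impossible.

arc(right, 2), arc(right, 1), arc(right, 1)

key: cell and facing (now W) both changed — the 3 commands mix motion and turning
from: at (-1,1), heading up
1. arc(right, 2) → at (1,3), heading right
2. arc(right, 1) → at (2,2), heading down
3. arc(right, 1) → at (1,1), heading left
uniquely the one of 27 3-step routes that fits.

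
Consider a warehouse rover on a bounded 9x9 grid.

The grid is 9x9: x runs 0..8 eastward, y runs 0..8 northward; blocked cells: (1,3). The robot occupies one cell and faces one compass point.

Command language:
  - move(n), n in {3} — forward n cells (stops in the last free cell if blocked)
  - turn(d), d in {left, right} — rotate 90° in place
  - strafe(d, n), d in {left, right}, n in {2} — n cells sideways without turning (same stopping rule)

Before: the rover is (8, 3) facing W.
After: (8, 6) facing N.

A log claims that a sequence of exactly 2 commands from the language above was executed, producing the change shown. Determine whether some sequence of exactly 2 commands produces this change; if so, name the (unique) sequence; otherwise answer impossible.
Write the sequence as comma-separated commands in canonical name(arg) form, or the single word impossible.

key: cell and facing (now N) both changed — the 2 commands mix motion and turning
start: (8, 3) facing W
step 1 (turn(right)): (8, 3) facing N
step 2 (move(3)): (8, 6) facing N
no other 2-command option fits: unique.

turn(right), move(3)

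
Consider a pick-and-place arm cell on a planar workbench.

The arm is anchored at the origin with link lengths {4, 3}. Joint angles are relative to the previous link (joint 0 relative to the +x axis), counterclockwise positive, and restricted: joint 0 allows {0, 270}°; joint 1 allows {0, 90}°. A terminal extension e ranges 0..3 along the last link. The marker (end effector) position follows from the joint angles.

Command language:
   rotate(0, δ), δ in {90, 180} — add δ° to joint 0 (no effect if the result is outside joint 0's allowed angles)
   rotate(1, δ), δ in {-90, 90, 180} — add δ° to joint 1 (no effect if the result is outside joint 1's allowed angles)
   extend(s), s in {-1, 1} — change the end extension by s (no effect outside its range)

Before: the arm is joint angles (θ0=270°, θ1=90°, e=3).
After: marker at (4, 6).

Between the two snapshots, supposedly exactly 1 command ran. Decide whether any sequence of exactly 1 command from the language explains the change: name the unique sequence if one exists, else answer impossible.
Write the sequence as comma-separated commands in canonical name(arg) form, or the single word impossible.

rotate(0, 90)

t0: joint angles (θ0=270°, θ1=90°, e=3)
step 1 (rotate(0, 90)): joint angles (θ0=0°, θ1=90°, e=3)
all 7 alternatives checked — unique.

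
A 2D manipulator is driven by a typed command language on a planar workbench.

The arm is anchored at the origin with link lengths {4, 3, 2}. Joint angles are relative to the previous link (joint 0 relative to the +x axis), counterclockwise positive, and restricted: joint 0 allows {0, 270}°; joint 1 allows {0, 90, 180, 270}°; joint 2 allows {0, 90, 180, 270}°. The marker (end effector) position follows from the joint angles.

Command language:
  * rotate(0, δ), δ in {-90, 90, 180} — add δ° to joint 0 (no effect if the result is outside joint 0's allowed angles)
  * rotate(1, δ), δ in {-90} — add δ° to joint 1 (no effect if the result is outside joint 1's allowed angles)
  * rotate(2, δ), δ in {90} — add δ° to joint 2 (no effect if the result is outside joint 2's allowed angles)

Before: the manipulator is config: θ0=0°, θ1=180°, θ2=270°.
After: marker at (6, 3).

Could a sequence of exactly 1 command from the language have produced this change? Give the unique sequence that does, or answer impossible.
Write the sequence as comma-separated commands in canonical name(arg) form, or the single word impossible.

from: config: θ0=0°, θ1=180°, θ2=270°
1. rotate(1, -90) → config: θ0=0°, θ1=90°, θ2=270°
no rival 1-sequence matches.

rotate(1, -90)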